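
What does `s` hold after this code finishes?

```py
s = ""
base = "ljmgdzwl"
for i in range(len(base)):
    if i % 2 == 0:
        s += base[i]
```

'lmdw'

i=0: add 'l' → 'l'
i=1: skip
i=2: add 'm' → 'lm'
i=3: skip
i=4: add 'd' → 'lmd'
i=5: skip
i=6: add 'w' → 'lmdw'
i=7: skip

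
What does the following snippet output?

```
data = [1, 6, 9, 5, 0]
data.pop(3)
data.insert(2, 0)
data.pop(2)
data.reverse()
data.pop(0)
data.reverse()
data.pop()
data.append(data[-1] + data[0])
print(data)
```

pop(3) removes 5 → [1, 6, 9, 0]
insert 0 at 2 → [1, 6, 0, 9, 0]
pop(2) removes 0 → [1, 6, 9, 0]
reverse → [0, 9, 6, 1]
pop(0) removes 0 → [9, 6, 1]
reverse → [1, 6, 9]
pop() removes 9 → [1, 6]
append data[-1]+data[0] = 6+1 = 7 → [1, 6, 7]

[1, 6, 7]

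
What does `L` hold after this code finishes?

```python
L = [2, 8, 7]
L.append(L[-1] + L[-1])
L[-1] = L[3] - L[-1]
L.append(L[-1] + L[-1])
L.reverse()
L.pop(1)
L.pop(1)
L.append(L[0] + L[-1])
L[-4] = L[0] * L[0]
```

[0, 8, 2, 2]

append L[-1]+L[-1] = 7+7 = 14 → [2, 8, 7, 14]
L[-1] = L[3]-L[-1] = 14-14 = 0 → [2, 8, 7, 0]
append L[-1]+L[-1] = 0+0 = 0 → [2, 8, 7, 0, 0]
reverse → [0, 0, 7, 8, 2]
pop(1) removes 0 → [0, 7, 8, 2]
pop(1) removes 7 → [0, 8, 2]
append L[0]+L[-1] = 0+2 = 2 → [0, 8, 2, 2]
L[-4] = L[0]*L[0] = 0*0 = 0 → [0, 8, 2, 2]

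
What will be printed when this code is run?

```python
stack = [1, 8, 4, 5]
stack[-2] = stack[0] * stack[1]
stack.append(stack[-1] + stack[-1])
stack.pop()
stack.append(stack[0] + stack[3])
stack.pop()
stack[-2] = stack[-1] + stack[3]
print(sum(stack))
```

stack[-2] = stack[0]*stack[1] = 1*8 = 8 → [1, 8, 8, 5]
append stack[-1]+stack[-1] = 5+5 = 10 → [1, 8, 8, 5, 10]
pop() removes 10 → [1, 8, 8, 5]
append stack[0]+stack[3] = 1+5 = 6 → [1, 8, 8, 5, 6]
pop() removes 6 → [1, 8, 8, 5]
stack[-2] = stack[-1]+stack[3] = 5+5 = 10 → [1, 8, 10, 5]
sum = 24

24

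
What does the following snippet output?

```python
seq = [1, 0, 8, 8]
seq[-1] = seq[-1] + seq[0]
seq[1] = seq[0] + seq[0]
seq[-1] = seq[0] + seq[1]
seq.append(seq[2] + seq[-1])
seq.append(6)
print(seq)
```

seq[-1] = seq[-1]+seq[0] = 8+1 = 9 → [1, 0, 8, 9]
seq[1] = seq[0]+seq[0] = 1+1 = 2 → [1, 2, 8, 9]
seq[-1] = seq[0]+seq[1] = 1+2 = 3 → [1, 2, 8, 3]
append seq[2]+seq[-1] = 8+3 = 11 → [1, 2, 8, 3, 11]
append 6 → [1, 2, 8, 3, 11, 6]

[1, 2, 8, 3, 11, 6]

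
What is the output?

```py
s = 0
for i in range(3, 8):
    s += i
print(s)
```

i=3: s = 0+3 = 3
i=4: s = 3+4 = 7
i=5: s = 7+5 = 12
i=6: s = 12+6 = 18
i=7: s = 18+7 = 25

25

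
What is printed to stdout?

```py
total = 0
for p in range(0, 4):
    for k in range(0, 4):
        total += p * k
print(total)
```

36

p=0,k=0: total = 0+0 = 0
p=0,k=1: total = 0+0 = 0
p=0,k=2: total = 0+0 = 0
p=0,k=3: total = 0+0 = 0
p=1,k=0: total = 0+0 = 0
p=1,k=1: total = 0+1 = 1
p=1,k=2: total = 1+2 = 3
p=1,k=3: total = 3+3 = 6
p=2,k=0: total = 6+0 = 6
p=2,k=1: total = 6+2 = 8
p=2,k=2: total = 8+4 = 12
p=2,k=3: total = 12+6 = 18
p=3,k=0: total = 18+0 = 18
p=3,k=1: total = 18+3 = 21
p=3,k=2: total = 21+6 = 27
p=3,k=3: total = 27+9 = 36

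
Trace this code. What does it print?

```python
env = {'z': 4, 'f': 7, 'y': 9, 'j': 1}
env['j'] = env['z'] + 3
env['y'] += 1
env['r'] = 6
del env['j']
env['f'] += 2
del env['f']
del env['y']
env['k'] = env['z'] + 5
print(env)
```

env['j'] = env['z']+3 = 7 → {'z': 4, 'f': 7, 'y': 9, 'j': 7}
env['y'] = 9+1 = 10 → {'z': 4, 'f': 7, 'y': 10, 'j': 7}
env['r'] = 6 → {'z': 4, 'f': 7, 'y': 10, 'j': 7, 'r': 6}
del 'j' → {'z': 4, 'f': 7, 'y': 10, 'r': 6}
env['f'] = 7+2 = 9 → {'z': 4, 'f': 9, 'y': 10, 'r': 6}
del 'f' → {'z': 4, 'y': 10, 'r': 6}
del 'y' → {'z': 4, 'r': 6}
env['k'] = env['z']+5 = 9 → {'z': 4, 'r': 6, 'k': 9}

{'z': 4, 'r': 6, 'k': 9}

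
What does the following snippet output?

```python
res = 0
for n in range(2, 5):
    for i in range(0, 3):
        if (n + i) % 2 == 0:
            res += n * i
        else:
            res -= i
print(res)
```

n=2,i=0: even sum, res = 0+0 = 0
n=2,i=1: odd sum, res = 0-1 = -1
n=2,i=2: even sum, res = (-1)+4 = 3
n=3,i=0: odd sum, res = 3-0 = 3
n=3,i=1: even sum, res = 3+3 = 6
n=3,i=2: odd sum, res = 6-2 = 4
n=4,i=0: even sum, res = 4+0 = 4
n=4,i=1: odd sum, res = 4-1 = 3
n=4,i=2: even sum, res = 3+8 = 11

11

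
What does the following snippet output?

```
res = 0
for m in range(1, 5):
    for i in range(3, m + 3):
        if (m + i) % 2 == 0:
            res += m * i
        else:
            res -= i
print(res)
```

m=1,i=3: even sum, res = 0+3 = 3
m=2,i=3: odd sum, res = 3-3 = 0
m=2,i=4: even sum, res = 0+8 = 8
m=3,i=3: even sum, res = 8+9 = 17
m=3,i=4: odd sum, res = 17-4 = 13
m=3,i=5: even sum, res = 13+15 = 28
m=4,i=3: odd sum, res = 28-3 = 25
m=4,i=4: even sum, res = 25+16 = 41
m=4,i=5: odd sum, res = 41-5 = 36
m=4,i=6: even sum, res = 36+24 = 60

60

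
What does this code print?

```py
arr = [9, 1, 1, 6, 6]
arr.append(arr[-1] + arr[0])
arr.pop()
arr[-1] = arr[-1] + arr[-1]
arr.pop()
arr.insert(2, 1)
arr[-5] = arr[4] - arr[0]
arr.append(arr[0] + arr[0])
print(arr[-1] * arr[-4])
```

-6

append arr[-1]+arr[0] = 6+9 = 15 → [9, 1, 1, 6, 6, 15]
pop() removes 15 → [9, 1, 1, 6, 6]
arr[-1] = arr[-1]+arr[-1] = 6+6 = 12 → [9, 1, 1, 6, 12]
pop() removes 12 → [9, 1, 1, 6]
insert 1 at 2 → [9, 1, 1, 1, 6]
arr[-5] = arr[4]-arr[0] = 6-9 = -3 → [-3, 1, 1, 1, 6]
append arr[0]+arr[0] = (-3)+(-3) = -6 → [-3, 1, 1, 1, 6, -6]
arr[-1]*arr[-4] = (-6)*1 = -6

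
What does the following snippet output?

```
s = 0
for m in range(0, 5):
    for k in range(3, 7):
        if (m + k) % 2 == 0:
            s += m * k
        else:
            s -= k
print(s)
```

m=0,k=3: odd sum, s = 0-3 = -3
m=0,k=4: even sum, s = (-3)+0 = -3
m=0,k=5: odd sum, s = (-3)-5 = -8
m=0,k=6: even sum, s = (-8)+0 = -8
m=1,k=3: even sum, s = (-8)+3 = -5
m=1,k=4: odd sum, s = (-5)-4 = -9
m=1,k=5: even sum, s = (-9)+5 = -4
m=1,k=6: odd sum, s = (-4)-6 = -10
m=2,k=3: odd sum, s = (-10)-3 = -13
m=2,k=4: even sum, s = (-13)+8 = -5
m=2,k=5: odd sum, s = (-5)-5 = -10
m=2,k=6: even sum, s = (-10)+12 = 2
m=3,k=3: even sum, s = 2+9 = 11
m=3,k=4: odd sum, s = 11-4 = 7
m=3,k=5: even sum, s = 7+15 = 22
m=3,k=6: odd sum, s = 22-6 = 16
m=4,k=3: odd sum, s = 16-3 = 13
m=4,k=4: even sum, s = 13+16 = 29
m=4,k=5: odd sum, s = 29-5 = 24
m=4,k=6: even sum, s = 24+24 = 48

48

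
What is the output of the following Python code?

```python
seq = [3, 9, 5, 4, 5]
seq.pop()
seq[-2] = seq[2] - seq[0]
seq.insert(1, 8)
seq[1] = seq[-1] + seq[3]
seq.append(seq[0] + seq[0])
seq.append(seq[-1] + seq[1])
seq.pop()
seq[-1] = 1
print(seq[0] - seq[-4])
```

pop() removes 5 → [3, 9, 5, 4]
seq[-2] = seq[2]-seq[0] = 5-3 = 2 → [3, 9, 2, 4]
insert 8 at 1 → [3, 8, 9, 2, 4]
seq[1] = seq[-1]+seq[3] = 4+2 = 6 → [3, 6, 9, 2, 4]
append seq[0]+seq[0] = 3+3 = 6 → [3, 6, 9, 2, 4, 6]
append seq[-1]+seq[1] = 6+6 = 12 → [3, 6, 9, 2, 4, 6, 12]
pop() removes 12 → [3, 6, 9, 2, 4, 6]
seq[-1] = 1 → [3, 6, 9, 2, 4, 1]
seq[0]-seq[-4] = 3-9 = -6

-6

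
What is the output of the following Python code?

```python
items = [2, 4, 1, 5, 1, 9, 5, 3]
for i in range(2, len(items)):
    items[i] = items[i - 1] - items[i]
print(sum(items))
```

i=2: items[2] = 4-1 = 3 → [2, 4, 3, 5, 1, 9, 5, 3]
i=3: items[3] = 3-5 = -2 → [2, 4, 3, -2, 1, 9, 5, 3]
i=4: items[4] = (-2)-1 = -3 → [2, 4, 3, -2, -3, 9, 5, 3]
i=5: items[5] = (-3)-9 = -12 → [2, 4, 3, -2, -3, -12, 5, 3]
i=6: items[6] = (-12)-5 = -17 → [2, 4, 3, -2, -3, -12, -17, 3]
i=7: items[7] = (-17)-3 = -20 → [2, 4, 3, -2, -3, -12, -17, -20]
sum = -45

-45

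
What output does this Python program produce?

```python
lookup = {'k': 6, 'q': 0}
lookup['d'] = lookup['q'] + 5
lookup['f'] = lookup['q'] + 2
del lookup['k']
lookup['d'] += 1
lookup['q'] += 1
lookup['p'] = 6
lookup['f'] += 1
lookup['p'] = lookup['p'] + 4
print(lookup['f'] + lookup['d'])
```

9

lookup['d'] = lookup['q']+5 = 5 → {'k': 6, 'q': 0, 'd': 5}
lookup['f'] = lookup['q']+2 = 2 → {'k': 6, 'q': 0, 'd': 5, 'f': 2}
del 'k' → {'q': 0, 'd': 5, 'f': 2}
lookup['d'] = 5+1 = 6 → {'q': 0, 'd': 6, 'f': 2}
lookup['q'] = 0+1 = 1 → {'q': 1, 'd': 6, 'f': 2}
lookup['p'] = 6 → {'q': 1, 'd': 6, 'f': 2, 'p': 6}
lookup['f'] = 2+1 = 3 → {'q': 1, 'd': 6, 'f': 3, 'p': 6}
lookup['p'] = lookup['p']+4 = 10 → {'q': 1, 'd': 6, 'f': 3, 'p': 10}
lookup['f']+lookup['d'] = 3+6 = 9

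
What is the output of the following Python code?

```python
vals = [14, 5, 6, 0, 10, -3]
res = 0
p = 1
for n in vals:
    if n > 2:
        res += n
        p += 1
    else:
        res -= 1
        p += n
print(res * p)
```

66

n=14: >2, res = 0+14 = 14; p=2
n=5: >2, res = 14+5 = 19; p=3
n=6: >2, res = 19+6 = 25; p=4
n=0: not >2, res = 25-1 = 24; p=4
n=10: >2, res = 24+10 = 34; p=5
n=-3: not >2, res = 34-1 = 33; p=2
res*p = 33*2 = 66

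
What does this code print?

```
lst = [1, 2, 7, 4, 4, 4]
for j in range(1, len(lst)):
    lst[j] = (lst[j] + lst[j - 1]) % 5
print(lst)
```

j=1: lst[1] = (2+1)%5 = 3 → [1, 3, 7, 4, 4, 4]
j=2: lst[2] = (7+3)%5 = 0 → [1, 3, 0, 4, 4, 4]
j=3: lst[3] = (4+0)%5 = 4 → [1, 3, 0, 4, 4, 4]
j=4: lst[4] = (4+4)%5 = 3 → [1, 3, 0, 4, 3, 4]
j=5: lst[5] = (4+3)%5 = 2 → [1, 3, 0, 4, 3, 2]

[1, 3, 0, 4, 3, 2]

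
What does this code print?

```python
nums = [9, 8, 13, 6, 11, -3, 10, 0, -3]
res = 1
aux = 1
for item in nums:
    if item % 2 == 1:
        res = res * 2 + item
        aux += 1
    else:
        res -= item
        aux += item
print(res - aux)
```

89

item=9: odd, res = 1*2+9 = 11; aux=2
item=8: not odd, res = 11-8 = 3; aux=10
item=13: odd, res = 3*2+13 = 19; aux=11
item=6: not odd, res = 19-6 = 13; aux=17
item=11: odd, res = 13*2+11 = 37; aux=18
item=-3: odd, res = 37*2+(-3) = 71; aux=19
item=10: not odd, res = 71-10 = 61; aux=29
item=0: not odd, res = 61-0 = 61; aux=29
item=-3: odd, res = 61*2+(-3) = 119; aux=30
res-aux = 119-30 = 89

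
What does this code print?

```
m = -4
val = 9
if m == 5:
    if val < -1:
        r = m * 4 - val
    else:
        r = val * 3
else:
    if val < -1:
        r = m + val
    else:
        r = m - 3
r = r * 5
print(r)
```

m=-4, val=9
m == 5 is False; val < -1 is False
→ r = m - 3 = -7
r = (-7)*5 = -35

-35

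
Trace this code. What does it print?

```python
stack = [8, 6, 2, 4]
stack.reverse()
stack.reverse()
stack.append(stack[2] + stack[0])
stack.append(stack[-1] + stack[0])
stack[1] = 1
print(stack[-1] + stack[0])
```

reverse → [4, 2, 6, 8]
reverse → [8, 6, 2, 4]
append stack[2]+stack[0] = 2+8 = 10 → [8, 6, 2, 4, 10]
append stack[-1]+stack[0] = 10+8 = 18 → [8, 6, 2, 4, 10, 18]
stack[1] = 1 → [8, 1, 2, 4, 10, 18]
stack[-1]+stack[0] = 18+8 = 26

26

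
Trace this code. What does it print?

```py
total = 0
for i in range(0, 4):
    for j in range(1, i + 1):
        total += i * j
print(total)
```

i=1,j=1: total = 0+1 = 1
i=2,j=1: total = 1+2 = 3
i=2,j=2: total = 3+4 = 7
i=3,j=1: total = 7+3 = 10
i=3,j=2: total = 10+6 = 16
i=3,j=3: total = 16+9 = 25

25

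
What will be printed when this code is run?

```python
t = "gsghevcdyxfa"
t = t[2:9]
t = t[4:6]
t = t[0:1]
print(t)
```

c

slice [2:9] → 'ghevcdy'
slice [4:6] → 'cd'
slice [0:1] → 'c'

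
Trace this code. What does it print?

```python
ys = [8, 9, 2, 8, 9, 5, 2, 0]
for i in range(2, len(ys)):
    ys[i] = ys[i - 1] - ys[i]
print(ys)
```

i=2: ys[2] = 9-2 = 7 → [8, 9, 7, 8, 9, 5, 2, 0]
i=3: ys[3] = 7-8 = -1 → [8, 9, 7, -1, 9, 5, 2, 0]
i=4: ys[4] = (-1)-9 = -10 → [8, 9, 7, -1, -10, 5, 2, 0]
i=5: ys[5] = (-10)-5 = -15 → [8, 9, 7, -1, -10, -15, 2, 0]
i=6: ys[6] = (-15)-2 = -17 → [8, 9, 7, -1, -10, -15, -17, 0]
i=7: ys[7] = (-17)-0 = -17 → [8, 9, 7, -1, -10, -15, -17, -17]

[8, 9, 7, -1, -10, -15, -17, -17]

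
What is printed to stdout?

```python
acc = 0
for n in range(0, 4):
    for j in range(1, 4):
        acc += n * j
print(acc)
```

36

n=0,j=1: acc = 0+0 = 0
n=0,j=2: acc = 0+0 = 0
n=0,j=3: acc = 0+0 = 0
n=1,j=1: acc = 0+1 = 1
n=1,j=2: acc = 1+2 = 3
n=1,j=3: acc = 3+3 = 6
n=2,j=1: acc = 6+2 = 8
n=2,j=2: acc = 8+4 = 12
n=2,j=3: acc = 12+6 = 18
n=3,j=1: acc = 18+3 = 21
n=3,j=2: acc = 21+6 = 27
n=3,j=3: acc = 27+9 = 36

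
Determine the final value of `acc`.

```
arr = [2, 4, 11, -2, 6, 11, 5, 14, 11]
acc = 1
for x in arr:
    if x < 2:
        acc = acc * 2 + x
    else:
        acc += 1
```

11

x=2: not <2, acc = 1+1 = 2
x=4: not <2, acc = 2+1 = 3
x=11: not <2, acc = 3+1 = 4
x=-2: <2, acc = 4*2+(-2) = 6
x=6: not <2, acc = 6+1 = 7
x=11: not <2, acc = 7+1 = 8
x=5: not <2, acc = 8+1 = 9
x=14: not <2, acc = 9+1 = 10
x=11: not <2, acc = 10+1 = 11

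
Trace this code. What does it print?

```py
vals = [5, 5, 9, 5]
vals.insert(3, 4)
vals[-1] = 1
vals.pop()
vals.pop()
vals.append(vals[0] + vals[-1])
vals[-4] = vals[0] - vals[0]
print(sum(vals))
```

insert 4 at 3 → [5, 5, 9, 4, 5]
vals[-1] = 1 → [5, 5, 9, 4, 1]
pop() removes 1 → [5, 5, 9, 4]
pop() removes 4 → [5, 5, 9]
append vals[0]+vals[-1] = 5+9 = 14 → [5, 5, 9, 14]
vals[-4] = vals[0]-vals[0] = 5-5 = 0 → [0, 5, 9, 14]
sum = 28

28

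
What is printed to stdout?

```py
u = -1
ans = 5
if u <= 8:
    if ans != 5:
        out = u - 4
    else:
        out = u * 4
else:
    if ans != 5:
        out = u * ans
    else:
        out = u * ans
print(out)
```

u=-1, ans=5
u <= 8 is True; ans != 5 is False
→ out = u * 4 = -4

-4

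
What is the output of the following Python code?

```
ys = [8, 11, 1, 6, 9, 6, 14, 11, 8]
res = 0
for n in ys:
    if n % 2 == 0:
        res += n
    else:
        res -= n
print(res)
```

n=8: even, res = 0+8 = 8
n=11: not even, res = 8-11 = -3
n=1: not even, res = (-3)-1 = -4
n=6: even, res = (-4)+6 = 2
n=9: not even, res = 2-9 = -7
n=6: even, res = (-7)+6 = -1
n=14: even, res = (-1)+14 = 13
n=11: not even, res = 13-11 = 2
n=8: even, res = 2+8 = 10

10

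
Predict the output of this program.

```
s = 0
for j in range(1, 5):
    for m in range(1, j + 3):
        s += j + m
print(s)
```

j=1,m=1: s = 0+2 = 2
j=1,m=2: s = 2+3 = 5
j=1,m=3: s = 5+4 = 9
j=2,m=1: s = 9+3 = 12
j=2,m=2: s = 12+4 = 16
j=2,m=3: s = 16+5 = 21
j=2,m=4: s = 21+6 = 27
j=3,m=1: s = 27+4 = 31
j=3,m=2: s = 31+5 = 36
j=3,m=3: s = 36+6 = 42
j=3,m=4: s = 42+7 = 49
j=3,m=5: s = 49+8 = 57
j=4,m=1: s = 57+5 = 62
j=4,m=2: s = 62+6 = 68
j=4,m=3: s = 68+7 = 75
j=4,m=4: s = 75+8 = 83
j=4,m=5: s = 83+9 = 92
j=4,m=6: s = 92+10 = 102

102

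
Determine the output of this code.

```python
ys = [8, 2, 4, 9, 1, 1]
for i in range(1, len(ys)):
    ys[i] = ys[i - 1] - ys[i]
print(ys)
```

[8, 6, 2, -7, -8, -9]

i=1: ys[1] = 8-2 = 6 → [8, 6, 4, 9, 1, 1]
i=2: ys[2] = 6-4 = 2 → [8, 6, 2, 9, 1, 1]
i=3: ys[3] = 2-9 = -7 → [8, 6, 2, -7, 1, 1]
i=4: ys[4] = (-7)-1 = -8 → [8, 6, 2, -7, -8, 1]
i=5: ys[5] = (-8)-1 = -9 → [8, 6, 2, -7, -8, -9]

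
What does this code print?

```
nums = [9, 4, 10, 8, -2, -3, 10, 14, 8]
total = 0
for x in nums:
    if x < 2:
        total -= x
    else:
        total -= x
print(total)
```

x=9: not <2, total = 0-9 = -9
x=4: not <2, total = (-9)-4 = -13
x=10: not <2, total = (-13)-10 = -23
x=8: not <2, total = (-23)-8 = -31
x=-2: <2, total = (-31)-(-2) = -29
x=-3: <2, total = (-29)-(-3) = -26
x=10: not <2, total = (-26)-10 = -36
x=14: not <2, total = (-36)-14 = -50
x=8: not <2, total = (-50)-8 = -58

-58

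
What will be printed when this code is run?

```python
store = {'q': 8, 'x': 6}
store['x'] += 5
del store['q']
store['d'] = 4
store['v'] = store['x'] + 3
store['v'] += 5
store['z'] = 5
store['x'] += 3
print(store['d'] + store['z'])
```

store['x'] = 6+5 = 11 → {'q': 8, 'x': 11}
del 'q' → {'x': 11}
store['d'] = 4 → {'x': 11, 'd': 4}
store['v'] = store['x']+3 = 14 → {'x': 11, 'd': 4, 'v': 14}
store['v'] = 14+5 = 19 → {'x': 11, 'd': 4, 'v': 19}
store['z'] = 5 → {'x': 11, 'd': 4, 'v': 19, 'z': 5}
store['x'] = 11+3 = 14 → {'x': 14, 'd': 4, 'v': 19, 'z': 5}
store['d']+store['z'] = 4+5 = 9

9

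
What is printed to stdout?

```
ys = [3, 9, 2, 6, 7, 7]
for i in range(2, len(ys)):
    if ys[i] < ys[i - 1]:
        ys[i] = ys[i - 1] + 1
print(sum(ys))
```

58

i=2: 2<9, ys[2] = 9+1 = 10 → [3, 9, 10, 6, 7, 7]
i=3: 6<10, ys[3] = 10+1 = 11 → [3, 9, 10, 11, 7, 7]
i=4: 7<11, ys[4] = 11+1 = 12 → [3, 9, 10, 11, 12, 7]
i=5: 7<12, ys[5] = 12+1 = 13 → [3, 9, 10, 11, 12, 13]
sum = 58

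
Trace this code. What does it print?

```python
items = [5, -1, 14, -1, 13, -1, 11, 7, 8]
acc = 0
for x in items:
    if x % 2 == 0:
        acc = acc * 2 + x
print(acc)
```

36

x=5: not even
x=-1: not even
x=14: even, acc = 0*2+14 = 14
x=-1: not even
x=13: not even
x=-1: not even
x=11: not even
x=7: not even
x=8: even, acc = 14*2+8 = 36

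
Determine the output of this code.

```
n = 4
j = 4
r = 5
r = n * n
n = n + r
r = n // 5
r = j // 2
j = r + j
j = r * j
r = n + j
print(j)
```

r = 4*4 = 16
n = 4+16 = 20
r = 20//5 = 4
r = 4//2 = 2
j = 2+4 = 6
j = 2*6 = 12
r = 20+12 = 32

12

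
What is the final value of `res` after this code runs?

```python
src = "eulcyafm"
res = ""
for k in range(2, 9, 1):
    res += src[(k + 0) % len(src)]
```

k=2: add src[2]='l' → 'l'
k=3: add src[3]='c' → 'lc'
k=4: add src[4]='y' → 'lcy'
k=5: add src[5]='a' → 'lcya'
k=6: add src[6]='f' → 'lcyaf'
k=7: add src[7]='m' → 'lcyafm'
k=8: add src[0]='e' → 'lcyafme'

'lcyafme'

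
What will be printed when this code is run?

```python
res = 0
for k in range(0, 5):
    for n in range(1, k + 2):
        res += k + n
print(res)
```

k=0,n=1: res = 0+1 = 1
k=1,n=1: res = 1+2 = 3
k=1,n=2: res = 3+3 = 6
k=2,n=1: res = 6+3 = 9
k=2,n=2: res = 9+4 = 13
k=2,n=3: res = 13+5 = 18
k=3,n=1: res = 18+4 = 22
k=3,n=2: res = 22+5 = 27
k=3,n=3: res = 27+6 = 33
k=3,n=4: res = 33+7 = 40
k=4,n=1: res = 40+5 = 45
k=4,n=2: res = 45+6 = 51
k=4,n=3: res = 51+7 = 58
k=4,n=4: res = 58+8 = 66
k=4,n=5: res = 66+9 = 75

75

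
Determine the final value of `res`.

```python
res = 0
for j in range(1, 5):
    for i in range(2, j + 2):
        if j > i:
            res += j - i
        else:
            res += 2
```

18

j=1,i=2: not 1>2, res = 0+2 = 2
j=2,i=2: not 2>2, res = 2+2 = 4
j=2,i=3: not 2>3, res = 4+2 = 6
j=3,i=2: 3>2, res = 6+1 = 7
j=3,i=3: not 3>3, res = 7+2 = 9
j=3,i=4: not 3>4, res = 9+2 = 11
j=4,i=2: 4>2, res = 11+2 = 13
j=4,i=3: 4>3, res = 13+1 = 14
j=4,i=4: not 4>4, res = 14+2 = 16
j=4,i=5: not 4>5, res = 16+2 = 18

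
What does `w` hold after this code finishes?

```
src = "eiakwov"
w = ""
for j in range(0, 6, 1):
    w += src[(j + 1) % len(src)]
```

'iakwov'

j=0: add src[1]='i' → 'i'
j=1: add src[2]='a' → 'ia'
j=2: add src[3]='k' → 'iak'
j=3: add src[4]='w' → 'iakw'
j=4: add src[5]='o' → 'iakwo'
j=5: add src[6]='v' → 'iakwov'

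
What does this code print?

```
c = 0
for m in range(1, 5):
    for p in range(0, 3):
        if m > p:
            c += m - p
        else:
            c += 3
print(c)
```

m=1,p=0: 1>0, c = 0+1 = 1
m=1,p=1: not 1>1, c = 1+3 = 4
m=1,p=2: not 1>2, c = 4+3 = 7
m=2,p=0: 2>0, c = 7+2 = 9
m=2,p=1: 2>1, c = 9+1 = 10
m=2,p=2: not 2>2, c = 10+3 = 13
m=3,p=0: 3>0, c = 13+3 = 16
m=3,p=1: 3>1, c = 16+2 = 18
m=3,p=2: 3>2, c = 18+1 = 19
m=4,p=0: 4>0, c = 19+4 = 23
m=4,p=1: 4>1, c = 23+3 = 26
m=4,p=2: 4>2, c = 26+2 = 28

28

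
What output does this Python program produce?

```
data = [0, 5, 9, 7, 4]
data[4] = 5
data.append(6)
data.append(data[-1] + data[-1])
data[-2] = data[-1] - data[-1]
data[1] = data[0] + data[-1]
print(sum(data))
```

data[4] = 5 → [0, 5, 9, 7, 5]
append 6 → [0, 5, 9, 7, 5, 6]
append data[-1]+data[-1] = 6+6 = 12 → [0, 5, 9, 7, 5, 6, 12]
data[-2] = data[-1]-data[-1] = 12-12 = 0 → [0, 5, 9, 7, 5, 0, 12]
data[1] = data[0]+data[-1] = 0+12 = 12 → [0, 12, 9, 7, 5, 0, 12]
sum = 45

45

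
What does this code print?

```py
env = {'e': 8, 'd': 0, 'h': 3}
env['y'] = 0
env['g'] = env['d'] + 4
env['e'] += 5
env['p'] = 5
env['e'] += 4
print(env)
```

env['y'] = 0 → {'e': 8, 'd': 0, 'h': 3, 'y': 0}
env['g'] = env['d']+4 = 4 → {'e': 8, 'd': 0, 'h': 3, 'y': 0, 'g': 4}
env['e'] = 8+5 = 13 → {'e': 13, 'd': 0, 'h': 3, 'y': 0, 'g': 4}
env['p'] = 5 → {'e': 13, 'd': 0, 'h': 3, 'y': 0, 'g': 4, 'p': 5}
env['e'] = 13+4 = 17 → {'e': 17, 'd': 0, 'h': 3, 'y': 0, 'g': 4, 'p': 5}

{'e': 17, 'd': 0, 'h': 3, 'y': 0, 'g': 4, 'p': 5}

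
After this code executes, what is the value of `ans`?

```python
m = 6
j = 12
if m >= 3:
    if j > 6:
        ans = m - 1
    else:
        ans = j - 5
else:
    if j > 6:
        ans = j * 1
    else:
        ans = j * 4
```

m=6, j=12
m >= 3 is True; j > 6 is True
→ ans = m - 1 = 5

5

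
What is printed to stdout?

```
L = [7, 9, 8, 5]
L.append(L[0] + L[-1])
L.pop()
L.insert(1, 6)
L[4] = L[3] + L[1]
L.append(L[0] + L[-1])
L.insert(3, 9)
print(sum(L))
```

74

append L[0]+L[-1] = 7+5 = 12 → [7, 9, 8, 5, 12]
pop() removes 12 → [7, 9, 8, 5]
insert 6 at 1 → [7, 6, 9, 8, 5]
L[4] = L[3]+L[1] = 8+6 = 14 → [7, 6, 9, 8, 14]
append L[0]+L[-1] = 7+14 = 21 → [7, 6, 9, 8, 14, 21]
insert 9 at 3 → [7, 6, 9, 9, 8, 14, 21]
sum = 74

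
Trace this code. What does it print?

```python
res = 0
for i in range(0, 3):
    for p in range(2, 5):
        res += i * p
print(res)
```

i=0,p=2: res = 0+0 = 0
i=0,p=3: res = 0+0 = 0
i=0,p=4: res = 0+0 = 0
i=1,p=2: res = 0+2 = 2
i=1,p=3: res = 2+3 = 5
i=1,p=4: res = 5+4 = 9
i=2,p=2: res = 9+4 = 13
i=2,p=3: res = 13+6 = 19
i=2,p=4: res = 19+8 = 27

27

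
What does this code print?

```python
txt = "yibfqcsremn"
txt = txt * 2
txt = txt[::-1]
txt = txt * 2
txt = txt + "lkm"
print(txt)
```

nmerscqfbiynmerscqfbiynmerscqfbiynmerscqfbiylkm

repeat ×2 → 'yibfqcsremnyibfqcsremn'
reverse → 'nmerscqfbiynmerscqfbiy'
repeat ×2 → 'nmerscqfbiynmerscqfbiynmerscqfbiynmerscqfbiy'
+ 'lkm' → 'nmerscqfbiynmerscqfbiynmerscqfbiynmerscqfbiylkm'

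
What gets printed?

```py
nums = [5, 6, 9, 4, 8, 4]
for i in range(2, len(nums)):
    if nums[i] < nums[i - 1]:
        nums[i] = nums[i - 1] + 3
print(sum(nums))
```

i=2: 9>=6, unchanged → [5, 6, 9, 4, 8, 4]
i=3: 4<9, nums[3] = 9+3 = 12 → [5, 6, 9, 12, 8, 4]
i=4: 8<12, nums[4] = 12+3 = 15 → [5, 6, 9, 12, 15, 4]
i=5: 4<15, nums[5] = 15+3 = 18 → [5, 6, 9, 12, 15, 18]
sum = 65

65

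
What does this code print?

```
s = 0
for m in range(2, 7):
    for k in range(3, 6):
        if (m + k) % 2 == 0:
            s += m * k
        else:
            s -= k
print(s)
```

m=2,k=3: odd sum, s = 0-3 = -3
m=2,k=4: even sum, s = (-3)+8 = 5
m=2,k=5: odd sum, s = 5-5 = 0
m=3,k=3: even sum, s = 0+9 = 9
m=3,k=4: odd sum, s = 9-4 = 5
m=3,k=5: even sum, s = 5+15 = 20
m=4,k=3: odd sum, s = 20-3 = 17
m=4,k=4: even sum, s = 17+16 = 33
m=4,k=5: odd sum, s = 33-5 = 28
m=5,k=3: even sum, s = 28+15 = 43
m=5,k=4: odd sum, s = 43-4 = 39
m=5,k=5: even sum, s = 39+25 = 64
m=6,k=3: odd sum, s = 64-3 = 61
m=6,k=4: even sum, s = 61+24 = 85
m=6,k=5: odd sum, s = 85-5 = 80

80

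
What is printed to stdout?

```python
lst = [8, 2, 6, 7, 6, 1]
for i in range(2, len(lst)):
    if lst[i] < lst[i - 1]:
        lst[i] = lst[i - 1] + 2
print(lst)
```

i=2: 6>=2, unchanged → [8, 2, 6, 7, 6, 1]
i=3: 7>=6, unchanged → [8, 2, 6, 7, 6, 1]
i=4: 6<7, lst[4] = 7+2 = 9 → [8, 2, 6, 7, 9, 1]
i=5: 1<9, lst[5] = 9+2 = 11 → [8, 2, 6, 7, 9, 11]

[8, 2, 6, 7, 9, 11]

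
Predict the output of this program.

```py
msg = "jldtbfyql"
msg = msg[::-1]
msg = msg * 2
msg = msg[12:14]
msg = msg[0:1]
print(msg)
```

f

reverse → 'lqyfbtdlj'
repeat ×2 → 'lqyfbtdljlqyfbtdlj'
slice [12:14] → 'fb'
slice [0:1] → 'f'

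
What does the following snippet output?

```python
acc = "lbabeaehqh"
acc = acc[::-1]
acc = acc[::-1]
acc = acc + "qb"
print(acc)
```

lbabeaehqhqb

reverse → 'hqheaebabl'
reverse → 'lbabeaehqh'
+ 'qb' → 'lbabeaehqhqb'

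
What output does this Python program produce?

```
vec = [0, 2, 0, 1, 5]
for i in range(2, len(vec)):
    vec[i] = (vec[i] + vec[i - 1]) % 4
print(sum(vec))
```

i=2: vec[2] = (0+2)%4 = 2 → [0, 2, 2, 1, 5]
i=3: vec[3] = (1+2)%4 = 3 → [0, 2, 2, 3, 5]
i=4: vec[4] = (5+3)%4 = 0 → [0, 2, 2, 3, 0]
sum = 7

7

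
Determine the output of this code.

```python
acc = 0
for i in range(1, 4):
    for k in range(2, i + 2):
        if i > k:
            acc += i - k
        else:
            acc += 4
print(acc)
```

i=1,k=2: not 1>2, acc = 0+4 = 4
i=2,k=2: not 2>2, acc = 4+4 = 8
i=2,k=3: not 2>3, acc = 8+4 = 12
i=3,k=2: 3>2, acc = 12+1 = 13
i=3,k=3: not 3>3, acc = 13+4 = 17
i=3,k=4: not 3>4, acc = 17+4 = 21

21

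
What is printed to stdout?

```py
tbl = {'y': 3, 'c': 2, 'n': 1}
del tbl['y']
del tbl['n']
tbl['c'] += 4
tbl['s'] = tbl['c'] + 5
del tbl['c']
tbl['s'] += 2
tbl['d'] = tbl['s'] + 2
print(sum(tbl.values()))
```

del 'y' → {'c': 2, 'n': 1}
del 'n' → {'c': 2}
tbl['c'] = 2+4 = 6 → {'c': 6}
tbl['s'] = tbl['c']+5 = 11 → {'c': 6, 's': 11}
del 'c' → {'s': 11}
tbl['s'] = 11+2 = 13 → {'s': 13}
tbl['d'] = tbl['s']+2 = 15 → {'s': 13, 'd': 15}
sum of values = 28

28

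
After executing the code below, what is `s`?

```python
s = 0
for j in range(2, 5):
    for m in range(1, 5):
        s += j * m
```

90

j=2,m=1: s = 0+2 = 2
j=2,m=2: s = 2+4 = 6
j=2,m=3: s = 6+6 = 12
j=2,m=4: s = 12+8 = 20
j=3,m=1: s = 20+3 = 23
j=3,m=2: s = 23+6 = 29
j=3,m=3: s = 29+9 = 38
j=3,m=4: s = 38+12 = 50
j=4,m=1: s = 50+4 = 54
j=4,m=2: s = 54+8 = 62
j=4,m=3: s = 62+12 = 74
j=4,m=4: s = 74+16 = 90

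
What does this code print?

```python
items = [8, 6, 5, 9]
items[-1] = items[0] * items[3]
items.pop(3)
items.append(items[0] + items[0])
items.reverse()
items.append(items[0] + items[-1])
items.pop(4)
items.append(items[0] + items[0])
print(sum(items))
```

items[-1] = items[0]*items[3] = 8*9 = 72 → [8, 6, 5, 72]
pop(3) removes 72 → [8, 6, 5]
append items[0]+items[0] = 8+8 = 16 → [8, 6, 5, 16]
reverse → [16, 5, 6, 8]
append items[0]+items[-1] = 16+8 = 24 → [16, 5, 6, 8, 24]
pop(4) removes 24 → [16, 5, 6, 8]
append items[0]+items[0] = 16+16 = 32 → [16, 5, 6, 8, 32]
sum = 67

67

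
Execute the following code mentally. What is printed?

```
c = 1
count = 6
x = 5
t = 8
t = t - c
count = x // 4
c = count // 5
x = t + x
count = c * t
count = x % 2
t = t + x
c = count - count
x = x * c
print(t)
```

t = 8-1 = 7
count = 5//4 = 1
c = 1//5 = 0
x = 7+5 = 12
count = 0*7 = 0
count = 12%2 = 0
t = 7+12 = 19
c = 0-0 = 0
x = 12*0 = 0

19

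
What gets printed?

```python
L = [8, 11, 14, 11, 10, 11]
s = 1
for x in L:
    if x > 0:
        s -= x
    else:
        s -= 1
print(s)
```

-64

x=8: >0, s = 1-8 = -7
x=11: >0, s = (-7)-11 = -18
x=14: >0, s = (-18)-14 = -32
x=11: >0, s = (-32)-11 = -43
x=10: >0, s = (-43)-10 = -53
x=11: >0, s = (-53)-11 = -64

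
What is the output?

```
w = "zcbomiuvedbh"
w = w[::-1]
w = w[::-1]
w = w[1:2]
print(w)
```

c

reverse → 'hbdevuimobcz'
reverse → 'zcbomiuvedbh'
slice [1:2] → 'c'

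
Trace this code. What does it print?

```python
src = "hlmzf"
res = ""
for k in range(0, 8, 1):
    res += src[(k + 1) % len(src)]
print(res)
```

k=0: add src[1]='l' → 'l'
k=1: add src[2]='m' → 'lm'
k=2: add src[3]='z' → 'lmz'
k=3: add src[4]='f' → 'lmzf'
k=4: add src[0]='h' → 'lmzfh'
k=5: add src[1]='l' → 'lmzfhl'
k=6: add src[2]='m' → 'lmzfhlm'
k=7: add src[3]='z' → 'lmzfhlmz'

lmzfhlmz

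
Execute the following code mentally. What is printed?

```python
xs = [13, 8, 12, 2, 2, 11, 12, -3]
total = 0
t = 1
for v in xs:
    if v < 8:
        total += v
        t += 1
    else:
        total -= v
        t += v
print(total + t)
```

v=13: not <8, total = 0-13 = -13; t=14
v=8: not <8, total = (-13)-8 = -21; t=22
v=12: not <8, total = (-21)-12 = -33; t=34
v=2: <8, total = (-33)+2 = -31; t=35
v=2: <8, total = (-31)+2 = -29; t=36
v=11: not <8, total = (-29)-11 = -40; t=47
v=12: not <8, total = (-40)-12 = -52; t=59
v=-3: <8, total = (-52)+(-3) = -55; t=60
total+t = (-55)+60 = 5

5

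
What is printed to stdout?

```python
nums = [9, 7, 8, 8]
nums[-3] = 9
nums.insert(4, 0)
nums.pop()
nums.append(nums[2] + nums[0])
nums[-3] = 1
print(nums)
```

nums[-3] = 9 → [9, 9, 8, 8]
insert 0 at 4 → [9, 9, 8, 8, 0]
pop() removes 0 → [9, 9, 8, 8]
append nums[2]+nums[0] = 8+9 = 17 → [9, 9, 8, 8, 17]
nums[-3] = 1 → [9, 9, 1, 8, 17]

[9, 9, 1, 8, 17]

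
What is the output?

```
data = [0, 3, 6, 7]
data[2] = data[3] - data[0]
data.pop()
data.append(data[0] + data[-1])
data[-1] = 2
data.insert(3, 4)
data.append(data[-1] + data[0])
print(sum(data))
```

18

data[2] = data[3]-data[0] = 7-0 = 7 → [0, 3, 7, 7]
pop() removes 7 → [0, 3, 7]
append data[0]+data[-1] = 0+7 = 7 → [0, 3, 7, 7]
data[-1] = 2 → [0, 3, 7, 2]
insert 4 at 3 → [0, 3, 7, 4, 2]
append data[-1]+data[0] = 2+0 = 2 → [0, 3, 7, 4, 2, 2]
sum = 18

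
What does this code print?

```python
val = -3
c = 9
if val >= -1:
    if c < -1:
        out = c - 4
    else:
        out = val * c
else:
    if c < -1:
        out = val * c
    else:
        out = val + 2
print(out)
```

-1

val=-3, c=9
val >= -1 is False; c < -1 is False
→ out = val + 2 = -1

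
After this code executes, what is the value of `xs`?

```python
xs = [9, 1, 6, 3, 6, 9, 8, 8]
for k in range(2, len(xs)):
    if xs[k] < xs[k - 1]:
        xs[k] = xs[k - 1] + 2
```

k=2: 6>=1, unchanged → [9, 1, 6, 3, 6, 9, 8, 8]
k=3: 3<6, xs[3] = 6+2 = 8 → [9, 1, 6, 8, 6, 9, 8, 8]
k=4: 6<8, xs[4] = 8+2 = 10 → [9, 1, 6, 8, 10, 9, 8, 8]
k=5: 9<10, xs[5] = 10+2 = 12 → [9, 1, 6, 8, 10, 12, 8, 8]
k=6: 8<12, xs[6] = 12+2 = 14 → [9, 1, 6, 8, 10, 12, 14, 8]
k=7: 8<14, xs[7] = 14+2 = 16 → [9, 1, 6, 8, 10, 12, 14, 16]

[9, 1, 6, 8, 10, 12, 14, 16]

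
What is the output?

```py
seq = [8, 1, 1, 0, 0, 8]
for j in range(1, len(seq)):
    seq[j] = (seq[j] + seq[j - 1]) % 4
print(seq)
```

[8, 1, 2, 2, 2, 2]

j=1: seq[1] = (1+8)%4 = 1 → [8, 1, 1, 0, 0, 8]
j=2: seq[2] = (1+1)%4 = 2 → [8, 1, 2, 0, 0, 8]
j=3: seq[3] = (0+2)%4 = 2 → [8, 1, 2, 2, 0, 8]
j=4: seq[4] = (0+2)%4 = 2 → [8, 1, 2, 2, 2, 8]
j=5: seq[5] = (8+2)%4 = 2 → [8, 1, 2, 2, 2, 2]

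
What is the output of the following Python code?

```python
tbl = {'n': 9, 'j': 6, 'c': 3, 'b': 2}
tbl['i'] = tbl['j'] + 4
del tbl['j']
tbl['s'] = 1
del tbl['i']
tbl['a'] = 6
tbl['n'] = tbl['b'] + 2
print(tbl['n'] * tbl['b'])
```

tbl['i'] = tbl['j']+4 = 10 → {'n': 9, 'j': 6, 'c': 3, 'b': 2, 'i': 10}
del 'j' → {'n': 9, 'c': 3, 'b': 2, 'i': 10}
tbl['s'] = 1 → {'n': 9, 'c': 3, 'b': 2, 'i': 10, 's': 1}
del 'i' → {'n': 9, 'c': 3, 'b': 2, 's': 1}
tbl['a'] = 6 → {'n': 9, 'c': 3, 'b': 2, 's': 1, 'a': 6}
tbl['n'] = tbl['b']+2 = 4 → {'n': 4, 'c': 3, 'b': 2, 's': 1, 'a': 6}
tbl['n']*tbl['b'] = 4*2 = 8

8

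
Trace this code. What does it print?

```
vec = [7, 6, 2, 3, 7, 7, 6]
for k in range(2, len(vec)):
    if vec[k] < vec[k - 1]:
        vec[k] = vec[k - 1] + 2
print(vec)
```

[7, 6, 8, 10, 12, 14, 16]

k=2: 2<6, vec[2] = 6+2 = 8 → [7, 6, 8, 3, 7, 7, 6]
k=3: 3<8, vec[3] = 8+2 = 10 → [7, 6, 8, 10, 7, 7, 6]
k=4: 7<10, vec[4] = 10+2 = 12 → [7, 6, 8, 10, 12, 7, 6]
k=5: 7<12, vec[5] = 12+2 = 14 → [7, 6, 8, 10, 12, 14, 6]
k=6: 6<14, vec[6] = 14+2 = 16 → [7, 6, 8, 10, 12, 14, 16]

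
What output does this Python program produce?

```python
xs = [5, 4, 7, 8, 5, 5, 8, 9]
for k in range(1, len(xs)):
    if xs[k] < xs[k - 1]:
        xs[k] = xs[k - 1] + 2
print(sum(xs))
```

k=1: 4<5, xs[1] = 5+2 = 7 → [5, 7, 7, 8, 5, 5, 8, 9]
k=2: 7>=7, unchanged → [5, 7, 7, 8, 5, 5, 8, 9]
k=3: 8>=7, unchanged → [5, 7, 7, 8, 5, 5, 8, 9]
k=4: 5<8, xs[4] = 8+2 = 10 → [5, 7, 7, 8, 10, 5, 8, 9]
k=5: 5<10, xs[5] = 10+2 = 12 → [5, 7, 7, 8, 10, 12, 8, 9]
k=6: 8<12, xs[6] = 12+2 = 14 → [5, 7, 7, 8, 10, 12, 14, 9]
k=7: 9<14, xs[7] = 14+2 = 16 → [5, 7, 7, 8, 10, 12, 14, 16]
sum = 79

79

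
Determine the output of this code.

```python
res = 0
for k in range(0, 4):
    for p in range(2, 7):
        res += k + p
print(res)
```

110

k=0,p=2: res = 0+2 = 2
k=0,p=3: res = 2+3 = 5
k=0,p=4: res = 5+4 = 9
k=0,p=5: res = 9+5 = 14
k=0,p=6: res = 14+6 = 20
k=1,p=2: res = 20+3 = 23
k=1,p=3: res = 23+4 = 27
k=1,p=4: res = 27+5 = 32
k=1,p=5: res = 32+6 = 38
k=1,p=6: res = 38+7 = 45
k=2,p=2: res = 45+4 = 49
k=2,p=3: res = 49+5 = 54
k=2,p=4: res = 54+6 = 60
k=2,p=5: res = 60+7 = 67
k=2,p=6: res = 67+8 = 75
k=3,p=2: res = 75+5 = 80
k=3,p=3: res = 80+6 = 86
k=3,p=4: res = 86+7 = 93
k=3,p=5: res = 93+8 = 101
k=3,p=6: res = 101+9 = 110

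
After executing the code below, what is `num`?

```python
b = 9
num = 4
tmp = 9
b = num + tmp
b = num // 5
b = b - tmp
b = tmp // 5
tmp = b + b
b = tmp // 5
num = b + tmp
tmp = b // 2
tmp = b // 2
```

b = 4+9 = 13
b = 4//5 = 0
b = 0-9 = -9
b = 9//5 = 1
tmp = 1+1 = 2
b = 2//5 = 0
num = 0+2 = 2
tmp = 0//2 = 0
tmp = 0//2 = 0

2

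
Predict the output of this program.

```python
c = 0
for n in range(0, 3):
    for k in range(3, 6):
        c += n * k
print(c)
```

n=0,k=3: c = 0+0 = 0
n=0,k=4: c = 0+0 = 0
n=0,k=5: c = 0+0 = 0
n=1,k=3: c = 0+3 = 3
n=1,k=4: c = 3+4 = 7
n=1,k=5: c = 7+5 = 12
n=2,k=3: c = 12+6 = 18
n=2,k=4: c = 18+8 = 26
n=2,k=5: c = 26+10 = 36

36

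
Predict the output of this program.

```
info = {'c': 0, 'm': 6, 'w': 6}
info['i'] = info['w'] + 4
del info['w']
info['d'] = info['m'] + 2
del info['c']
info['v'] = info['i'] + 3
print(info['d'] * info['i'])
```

info['i'] = info['w']+4 = 10 → {'c': 0, 'm': 6, 'w': 6, 'i': 10}
del 'w' → {'c': 0, 'm': 6, 'i': 10}
info['d'] = info['m']+2 = 8 → {'c': 0, 'm': 6, 'i': 10, 'd': 8}
del 'c' → {'m': 6, 'i': 10, 'd': 8}
info['v'] = info['i']+3 = 13 → {'m': 6, 'i': 10, 'd': 8, 'v': 13}
info['d']*info['i'] = 8*10 = 80

80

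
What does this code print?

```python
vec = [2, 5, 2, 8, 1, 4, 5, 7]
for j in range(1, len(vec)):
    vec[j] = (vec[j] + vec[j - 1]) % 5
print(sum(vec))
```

j=1: vec[1] = (5+2)%5 = 2 → [2, 2, 2, 8, 1, 4, 5, 7]
j=2: vec[2] = (2+2)%5 = 4 → [2, 2, 4, 8, 1, 4, 5, 7]
j=3: vec[3] = (8+4)%5 = 2 → [2, 2, 4, 2, 1, 4, 5, 7]
j=4: vec[4] = (1+2)%5 = 3 → [2, 2, 4, 2, 3, 4, 5, 7]
j=5: vec[5] = (4+3)%5 = 2 → [2, 2, 4, 2, 3, 2, 5, 7]
j=6: vec[6] = (5+2)%5 = 2 → [2, 2, 4, 2, 3, 2, 2, 7]
j=7: vec[7] = (7+2)%5 = 4 → [2, 2, 4, 2, 3, 2, 2, 4]
sum = 21

21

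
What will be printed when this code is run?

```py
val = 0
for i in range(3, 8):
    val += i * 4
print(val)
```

100

i=3: val = 0+3*4 = 12
i=4: val = 12+4*4 = 28
i=5: val = 28+5*4 = 48
i=6: val = 48+6*4 = 72
i=7: val = 72+7*4 = 100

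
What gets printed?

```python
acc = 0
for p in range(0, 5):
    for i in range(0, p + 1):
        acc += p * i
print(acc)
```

p=0,i=0: acc = 0+0 = 0
p=1,i=0: acc = 0+0 = 0
p=1,i=1: acc = 0+1 = 1
p=2,i=0: acc = 1+0 = 1
p=2,i=1: acc = 1+2 = 3
p=2,i=2: acc = 3+4 = 7
p=3,i=0: acc = 7+0 = 7
p=3,i=1: acc = 7+3 = 10
p=3,i=2: acc = 10+6 = 16
p=3,i=3: acc = 16+9 = 25
p=4,i=0: acc = 25+0 = 25
p=4,i=1: acc = 25+4 = 29
p=4,i=2: acc = 29+8 = 37
p=4,i=3: acc = 37+12 = 49
p=4,i=4: acc = 49+16 = 65

65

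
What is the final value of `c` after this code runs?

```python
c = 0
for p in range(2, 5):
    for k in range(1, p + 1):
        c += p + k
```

48

p=2,k=1: c = 0+3 = 3
p=2,k=2: c = 3+4 = 7
p=3,k=1: c = 7+4 = 11
p=3,k=2: c = 11+5 = 16
p=3,k=3: c = 16+6 = 22
p=4,k=1: c = 22+5 = 27
p=4,k=2: c = 27+6 = 33
p=4,k=3: c = 33+7 = 40
p=4,k=4: c = 40+8 = 48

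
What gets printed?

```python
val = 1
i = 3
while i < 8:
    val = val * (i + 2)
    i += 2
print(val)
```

315

i=3: val = 1*5 = 5
i=5: val = 5*7 = 35
i=7: val = 35*9 = 315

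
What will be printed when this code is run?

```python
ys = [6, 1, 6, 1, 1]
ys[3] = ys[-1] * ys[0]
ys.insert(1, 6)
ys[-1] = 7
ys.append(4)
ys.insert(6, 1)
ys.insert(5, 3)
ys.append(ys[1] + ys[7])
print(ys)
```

[6, 6, 1, 6, 6, 3, 7, 1, 4, 7]

ys[3] = ys[-1]*ys[0] = 1*6 = 6 → [6, 1, 6, 6, 1]
insert 6 at 1 → [6, 6, 1, 6, 6, 1]
ys[-1] = 7 → [6, 6, 1, 6, 6, 7]
append 4 → [6, 6, 1, 6, 6, 7, 4]
insert 1 at 6 → [6, 6, 1, 6, 6, 7, 1, 4]
insert 3 at 5 → [6, 6, 1, 6, 6, 3, 7, 1, 4]
append ys[1]+ys[7] = 6+1 = 7 → [6, 6, 1, 6, 6, 3, 7, 1, 4, 7]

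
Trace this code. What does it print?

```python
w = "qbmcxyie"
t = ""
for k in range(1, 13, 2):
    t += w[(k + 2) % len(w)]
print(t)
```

k=1: add w[3]='c' → 'c'
k=3: add w[5]='y' → 'cy'
k=5: add w[7]='e' → 'cye'
k=7: add w[1]='b' → 'cyeb'
k=9: add w[3]='c' → 'cyebc'
k=11: add w[5]='y' → 'cyebcy'

cyebcy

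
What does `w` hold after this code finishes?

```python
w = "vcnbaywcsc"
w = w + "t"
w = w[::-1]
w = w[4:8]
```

+ 't' → 'vcnbaywcsct'
reverse → 'tcscwyabncv'
slice [4:8] → 'wyab'

'wyab'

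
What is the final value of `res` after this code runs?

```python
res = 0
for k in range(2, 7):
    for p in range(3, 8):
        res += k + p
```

225

k=2,p=3: res = 0+5 = 5
k=2,p=4: res = 5+6 = 11
k=2,p=5: res = 11+7 = 18
k=2,p=6: res = 18+8 = 26
k=2,p=7: res = 26+9 = 35
k=3,p=3: res = 35+6 = 41
k=3,p=4: res = 41+7 = 48
k=3,p=5: res = 48+8 = 56
k=3,p=6: res = 56+9 = 65
k=3,p=7: res = 65+10 = 75
k=4,p=3: res = 75+7 = 82
k=4,p=4: res = 82+8 = 90
k=4,p=5: res = 90+9 = 99
k=4,p=6: res = 99+10 = 109
k=4,p=7: res = 109+11 = 120
k=5,p=3: res = 120+8 = 128
k=5,p=4: res = 128+9 = 137
k=5,p=5: res = 137+10 = 147
k=5,p=6: res = 147+11 = 158
k=5,p=7: res = 158+12 = 170
k=6,p=3: res = 170+9 = 179
k=6,p=4: res = 179+10 = 189
k=6,p=5: res = 189+11 = 200
k=6,p=6: res = 200+12 = 212
k=6,p=7: res = 212+13 = 225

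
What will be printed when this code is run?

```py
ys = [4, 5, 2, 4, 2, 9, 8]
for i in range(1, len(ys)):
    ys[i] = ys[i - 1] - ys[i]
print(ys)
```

[4, -1, -3, -7, -9, -18, -26]

i=1: ys[1] = 4-5 = -1 → [4, -1, 2, 4, 2, 9, 8]
i=2: ys[2] = (-1)-2 = -3 → [4, -1, -3, 4, 2, 9, 8]
i=3: ys[3] = (-3)-4 = -7 → [4, -1, -3, -7, 2, 9, 8]
i=4: ys[4] = (-7)-2 = -9 → [4, -1, -3, -7, -9, 9, 8]
i=5: ys[5] = (-9)-9 = -18 → [4, -1, -3, -7, -9, -18, 8]
i=6: ys[6] = (-18)-8 = -26 → [4, -1, -3, -7, -9, -18, -26]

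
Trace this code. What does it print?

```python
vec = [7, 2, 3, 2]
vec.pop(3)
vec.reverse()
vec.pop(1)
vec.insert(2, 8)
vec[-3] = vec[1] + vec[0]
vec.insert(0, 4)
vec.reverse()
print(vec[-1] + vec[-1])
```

8

pop(3) removes 2 → [7, 2, 3]
reverse → [3, 2, 7]
pop(1) removes 2 → [3, 7]
insert 8 at 2 → [3, 7, 8]
vec[-3] = vec[1]+vec[0] = 7+3 = 10 → [10, 7, 8]
insert 4 at 0 → [4, 10, 7, 8]
reverse → [8, 7, 10, 4]
vec[-1]+vec[-1] = 4+4 = 8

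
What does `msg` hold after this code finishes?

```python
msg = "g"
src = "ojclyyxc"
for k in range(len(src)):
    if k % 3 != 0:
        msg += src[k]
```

k=0: skip
k=1: add 'j' → 'gj'
k=2: add 'c' → 'gjc'
k=3: skip
k=4: add 'y' → 'gjcy'
k=5: add 'y' → 'gjcyy'
k=6: skip
k=7: add 'c' → 'gjcyyc'

'gjcyyc'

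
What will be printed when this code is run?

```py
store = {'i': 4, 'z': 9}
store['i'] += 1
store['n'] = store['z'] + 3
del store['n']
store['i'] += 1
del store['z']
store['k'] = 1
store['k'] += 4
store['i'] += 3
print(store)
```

{'i': 9, 'k': 5}

store['i'] = 4+1 = 5 → {'i': 5, 'z': 9}
store['n'] = store['z']+3 = 12 → {'i': 5, 'z': 9, 'n': 12}
del 'n' → {'i': 5, 'z': 9}
store['i'] = 5+1 = 6 → {'i': 6, 'z': 9}
del 'z' → {'i': 6}
store['k'] = 1 → {'i': 6, 'k': 1}
store['k'] = 1+4 = 5 → {'i': 6, 'k': 5}
store['i'] = 6+3 = 9 → {'i': 9, 'k': 5}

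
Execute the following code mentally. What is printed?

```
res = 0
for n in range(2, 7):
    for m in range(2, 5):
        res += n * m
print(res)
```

n=2,m=2: res = 0+4 = 4
n=2,m=3: res = 4+6 = 10
n=2,m=4: res = 10+8 = 18
n=3,m=2: res = 18+6 = 24
n=3,m=3: res = 24+9 = 33
n=3,m=4: res = 33+12 = 45
n=4,m=2: res = 45+8 = 53
n=4,m=3: res = 53+12 = 65
n=4,m=4: res = 65+16 = 81
n=5,m=2: res = 81+10 = 91
n=5,m=3: res = 91+15 = 106
n=5,m=4: res = 106+20 = 126
n=6,m=2: res = 126+12 = 138
n=6,m=3: res = 138+18 = 156
n=6,m=4: res = 156+24 = 180

180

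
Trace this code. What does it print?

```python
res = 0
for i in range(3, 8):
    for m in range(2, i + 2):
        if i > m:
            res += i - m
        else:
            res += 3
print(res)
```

65

i=3,m=2: 3>2, res = 0+1 = 1
i=3,m=3: not 3>3, res = 1+3 = 4
i=3,m=4: not 3>4, res = 4+3 = 7
i=4,m=2: 4>2, res = 7+2 = 9
i=4,m=3: 4>3, res = 9+1 = 10
i=4,m=4: not 4>4, res = 10+3 = 13
i=4,m=5: not 4>5, res = 13+3 = 16
i=5,m=2: 5>2, res = 16+3 = 19
i=5,m=3: 5>3, res = 19+2 = 21
i=5,m=4: 5>4, res = 21+1 = 22
i=5,m=5: not 5>5, res = 22+3 = 25
i=5,m=6: not 5>6, res = 25+3 = 28
i=6,m=2: 6>2, res = 28+4 = 32
i=6,m=3: 6>3, res = 32+3 = 35
i=6,m=4: 6>4, res = 35+2 = 37
i=6,m=5: 6>5, res = 37+1 = 38
i=6,m=6: not 6>6, res = 38+3 = 41
i=6,m=7: not 6>7, res = 41+3 = 44
i=7,m=2: 7>2, res = 44+5 = 49
i=7,m=3: 7>3, res = 49+4 = 53
i=7,m=4: 7>4, res = 53+3 = 56
i=7,m=5: 7>5, res = 56+2 = 58
i=7,m=6: 7>6, res = 58+1 = 59
i=7,m=7: not 7>7, res = 59+3 = 62
i=7,m=8: not 7>8, res = 62+3 = 65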